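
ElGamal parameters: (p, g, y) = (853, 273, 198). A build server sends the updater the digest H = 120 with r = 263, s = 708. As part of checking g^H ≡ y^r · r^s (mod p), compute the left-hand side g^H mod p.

Squares mod 853: 273^1≡273, 273^2≡318, 273^4≡470, 273^8≡826, 273^16≡729, 273^32≡22, 273^64≡484
120 = 64 + 32 + 16 + 8, so 273^120 ≡ 484·22·729·826 ≡ 75 (mod 853)

75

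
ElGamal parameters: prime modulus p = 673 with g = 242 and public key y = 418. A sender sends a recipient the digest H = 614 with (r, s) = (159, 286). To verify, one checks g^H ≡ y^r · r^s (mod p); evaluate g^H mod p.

242^2 = 58564 ≡ 13
242^4 ≡ 13^2 = 169
242^8 ≡ 169^2 = 28561 ≡ 295
242^16 ≡ 295^2 = 87025 ≡ 208
242^32 ≡ 208^2 = 43264 ≡ 192
242^64 ≡ 192^2 = 36864 ≡ 522
242^128 ≡ 522^2 = 272484 ≡ 592
242^256 ≡ 592^2 = 350464 ≡ 504
242^512 ≡ 504^2 = 254016 ≡ 295
614 = 512 + 64 + 32 + 4 + 2, so 242^614 ≡ 295·522·192·169·13 ≡ 498 (mod 673)

498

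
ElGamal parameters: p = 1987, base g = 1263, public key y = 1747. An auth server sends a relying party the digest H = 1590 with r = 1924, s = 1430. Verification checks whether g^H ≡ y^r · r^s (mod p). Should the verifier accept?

accept

Left side g^H mod p:
1263^2 = 1595169 ≡ 1595
1263^4 ≡ 1595^2 = 2544025 ≡ 665
1263^8 ≡ 665^2 = 442225 ≡ 1111
1263^16 ≡ 1111^2 = 1234321 ≡ 394
1263^32 ≡ 394^2 = 155236 ≡ 250
1263^64 ≡ 250^2 = 62500 ≡ 903
1263^128 ≡ 903^2 = 815409 ≡ 739
1263^256 ≡ 739^2 = 546121 ≡ 1683
1263^512 ≡ 1683^2 = 2832489 ≡ 1014
1263^1024 ≡ 1014^2 = 1028196 ≡ 917
1590 = 1024 + 512 + 32 + 16 + 4 + 2, so 1263^1590 ≡ 917·1014·250·394·665·1595 ≡ 960 (mod 1987)
Right side y^r · r^s mod p:
1747^2 = 3052009 ≡ 1964
1747^4 ≡ 1964^2 = 3857296 ≡ 529
1747^8 ≡ 529^2 = 279841 ≡ 1661
1747^16 ≡ 1661^2 = 2758921 ≡ 965
1747^32 ≡ 965^2 = 931225 ≡ 1309
1747^64 ≡ 1309^2 = 1713481 ≡ 687
1747^128 ≡ 687^2 = 471969 ≡ 1050
1747^256 ≡ 1050^2 = 1102500 ≡ 1702
1747^512 ≡ 1702^2 = 2896804 ≡ 1745
1747^1024 ≡ 1745^2 = 3045025 ≡ 941
1924 = 1024 + 512 + 256 + 128 + 4, so 1747^1924 ≡ 941·1745·1702·1050·529 ≡ 1637 (mod 1987)
1924^2 = 3701776 ≡ 1982
1924^4 ≡ 1982^2 = 3928324 ≡ 25
1924^8 ≡ 25^2 = 625
1924^16 ≡ 625^2 = 390625 ≡ 1173
1924^32 ≡ 1173^2 = 1375929 ≡ 925
1924^64 ≡ 925^2 = 855625 ≡ 1215
1924^128 ≡ 1215^2 = 1476225 ≡ 1871
1924^256 ≡ 1871^2 = 3500641 ≡ 1534
1924^512 ≡ 1534^2 = 2353156 ≡ 548
1924^1024 ≡ 548^2 = 300304 ≡ 267
1430 = 1024 + 256 + 128 + 16 + 4 + 2, so 1924^1430 ≡ 267·1534·1871·1173·25·1982 ≡ 1303 (mod 1987)
1637·1303 = 2133011 ≡ 960 (mod 1987)
960 ≡ 960 (mod 1987), so the signature is genuine.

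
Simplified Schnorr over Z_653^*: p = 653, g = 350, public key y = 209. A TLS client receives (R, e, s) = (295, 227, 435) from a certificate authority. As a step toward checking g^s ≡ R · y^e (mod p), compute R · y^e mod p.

261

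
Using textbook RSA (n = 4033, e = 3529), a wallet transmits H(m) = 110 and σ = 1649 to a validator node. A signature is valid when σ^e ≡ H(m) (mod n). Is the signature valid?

Squares mod 4033: σ^1≡1649, σ^2≡959, σ^4≡157, σ^8≡451, σ^16≡1751, σ^32≡921, σ^64≡1311, σ^128≡663, σ^256≡4005, σ^512≡784, σ^1024≡1640, σ^2048≡3622
3529 = 2048 + 1024 + 256 + 128 + 64 + 8 + 1, so σ^3529 ≡ 3622·1640·4005·663·1311·451·1649 ≡ 3573 (mod 4033)
The recovered value 3573 does not match the digest 110.

invalid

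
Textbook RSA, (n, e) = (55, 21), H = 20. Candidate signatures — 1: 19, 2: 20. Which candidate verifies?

Candidate 1: 19^2 = 361 ≡ 31; 19^4 ≡ 31^2 = 961 ≡ 26; 19^8 ≡ 26^2 = 676 ≡ 16; 19^16 ≡ 16^2 = 256 ≡ 36; 21 = 16 + 4 + 1, so 19^21 ≡ 36·26·19 ≡ 19 (mod 55)
Candidate 2: 20^2 = 400 ≡ 15; 20^4 ≡ 15^2 = 225 ≡ 5; 20^8 ≡ 5^2 = 25; 20^16 ≡ 25^2 = 625 ≡ 20; 21 = 16 + 4 + 1, so 20^21 ≡ 20·5·20 ≡ 20 (mod 55)
  → matches H = 20

2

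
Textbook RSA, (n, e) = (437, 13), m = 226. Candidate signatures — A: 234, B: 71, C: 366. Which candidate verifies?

C

Candidate A: 234^13 mod 437 = 384
Candidate B: 71^13 mod 437 = 211
Candidate C: 366^13 mod 437 = 226
  → matches m = 226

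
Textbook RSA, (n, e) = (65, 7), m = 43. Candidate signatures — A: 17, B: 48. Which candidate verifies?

Candidate A: 17^2 = 289 ≡ 29; 17^4 ≡ 29^2 = 841 ≡ 61; 7 = 4 + 2 + 1, so 17^7 ≡ 61·29·17 ≡ 43 (mod 65)
  → matches m = 43
Candidate B: 48^2 = 2304 ≡ 29; 48^4 ≡ 29^2 = 841 ≡ 61; 7 = 4 + 2 + 1, so 48^7 ≡ 61·29·48 ≡ 22 (mod 65)

A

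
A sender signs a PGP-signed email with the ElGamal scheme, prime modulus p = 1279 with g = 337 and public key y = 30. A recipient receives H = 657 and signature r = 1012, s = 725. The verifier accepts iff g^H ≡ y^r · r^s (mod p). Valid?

yes

Left side g^H mod p:
337^657 mod 1279 = 1084
Right side y^r · r^s mod p:
30^1012 mod 1279 = 952
1012^725 mod 1279 = 71
952·71 = 67592 ≡ 1084 (mod 1279)
1084 ≡ 1084 (mod 1279), so the signature is genuine.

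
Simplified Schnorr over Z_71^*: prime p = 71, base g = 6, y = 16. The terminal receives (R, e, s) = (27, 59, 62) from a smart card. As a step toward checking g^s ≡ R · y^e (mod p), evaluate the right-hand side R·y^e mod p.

16

16^2 = 256 ≡ 43
16^4 ≡ 43^2 = 1849 ≡ 3
16^8 ≡ 3^2 = 9
16^16 ≡ 9^2 = 81 ≡ 10
16^32 ≡ 10^2 = 100 ≡ 29
59 = 32 + 16 + 8 + 2 + 1, so 16^59 ≡ 29·10·9·43·16 ≡ 19 (mod 71)
R · y^e ≡ 27·19 = 513 ≡ 16 (mod 71)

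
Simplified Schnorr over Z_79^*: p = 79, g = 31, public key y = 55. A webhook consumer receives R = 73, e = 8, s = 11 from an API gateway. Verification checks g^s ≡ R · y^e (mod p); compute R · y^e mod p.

20

55^2 = 3025 ≡ 23
55^4 ≡ 23^2 = 529 ≡ 55
55^8 ≡ 55^2 = 3025 ≡ 23
R · y^e ≡ 73·23 = 1679 ≡ 20 (mod 79)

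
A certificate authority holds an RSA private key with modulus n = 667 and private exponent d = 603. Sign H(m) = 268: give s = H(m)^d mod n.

152

(H(m))^2 ≡ 268^2 = 71824 ≡ 455
(H(m))^4 ≡ 455^2 = 207025 ≡ 255
(H(m))^8 ≡ 255^2 = 65025 ≡ 326
(H(m))^16 ≡ 326^2 = 106276 ≡ 223
(H(m))^32 ≡ 223^2 = 49729 ≡ 371
(H(m))^64 ≡ 371^2 = 137641 ≡ 239
(H(m))^128 ≡ 239^2 = 57121 ≡ 426
(H(m))^256 ≡ 426^2 = 181476 ≡ 52
(H(m))^512 ≡ 52^2 = 2704 ≡ 36
603 = 512 + 64 + 16 + 8 + 2 + 1, so (H(m))^603 ≡ 36·239·223·326·455·268 ≡ 152 (mod 667)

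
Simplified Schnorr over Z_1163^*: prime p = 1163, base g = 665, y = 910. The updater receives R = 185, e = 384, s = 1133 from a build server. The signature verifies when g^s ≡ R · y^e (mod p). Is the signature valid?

g^s mod p:
Squares mod 1163: 665^1≡665, 665^2≡285, 665^4≡978, 665^8≡498, 665^16≡285, 665^32≡978, 665^64≡498, 665^128≡285, 665^256≡978, 665^512≡498, 665^1024≡285
1133 = 1024 + 64 + 32 + 8 + 4 + 1, so 665^1133 ≡ 285·498·978·498·978·665 ≡ 390 (mod 1163)
R · y^e mod p:
Squares mod 1163: 910^1≡910, 910^2≡44, 910^4≡773, 910^8≡910, 910^16≡44, 910^32≡773, 910^64≡910, 910^128≡44, 910^256≡773
384 = 256 + 128, so 910^384 ≡ 773·44 ≡ 285 (mod 1163)
185·285 = 52725 ≡ 390 (mod 1163)
390 ≡ 390 (mod 1163); signature holds.

valid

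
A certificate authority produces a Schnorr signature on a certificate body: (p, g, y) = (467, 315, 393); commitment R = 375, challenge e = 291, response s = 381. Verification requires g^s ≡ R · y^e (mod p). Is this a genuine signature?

forged

g^s mod p:
315^2 = 99225 ≡ 221
315^4 ≡ 221^2 = 48841 ≡ 273
315^8 ≡ 273^2 = 74529 ≡ 276
315^16 ≡ 276^2 = 76176 ≡ 55
315^32 ≡ 55^2 = 3025 ≡ 223
315^64 ≡ 223^2 = 49729 ≡ 227
315^128 ≡ 227^2 = 51529 ≡ 159
315^256 ≡ 159^2 = 25281 ≡ 63
381 = 256 + 64 + 32 + 16 + 8 + 4 + 1, so 315^381 ≡ 63·227·223·55·276·273·315 ≡ 386 (mod 467)
R · y^e mod p:
393^2 = 154449 ≡ 339
393^4 ≡ 339^2 = 114921 ≡ 39
393^8 ≡ 39^2 = 1521 ≡ 120
393^16 ≡ 120^2 = 14400 ≡ 390
393^32 ≡ 390^2 = 152100 ≡ 325
393^64 ≡ 325^2 = 105625 ≡ 83
393^128 ≡ 83^2 = 6889 ≡ 351
393^256 ≡ 351^2 = 123201 ≡ 380
291 = 256 + 32 + 2 + 1, so 393^291 ≡ 380·325·339·393 ≡ 431 (mod 467)
375·431 = 161625 ≡ 43 (mod 467)
386 ≠ 43; the check fails.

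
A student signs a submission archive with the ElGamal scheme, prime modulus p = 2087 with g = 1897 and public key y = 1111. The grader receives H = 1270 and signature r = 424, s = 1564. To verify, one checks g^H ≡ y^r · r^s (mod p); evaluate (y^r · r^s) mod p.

Squares mod 2087: 1111^1≡1111, 1111^2≡904, 1111^4≡1199, 1111^8≡1745, 1111^16≡92, 1111^32≡116, 1111^64≡934, 1111^128≡2077, 1111^256≡100
424 = 256 + 128 + 32 + 8, so 1111^424 ≡ 100·2077·116·1745 ≡ 217 (mod 2087)
Squares mod 2087: 424^1≡424, 424^2≡294, 424^4≡869, 424^8≡1754, 424^16≡278, 424^32≡65, 424^64≡51, 424^128≡514, 424^256≡1234, 424^512≡1333, 424^1024≡852
1564 = 1024 + 512 + 16 + 8 + 4, so 424^1564 ≡ 852·1333·278·1754·869 ≡ 1189 (mod 2087)
y^r · r^s ≡ 217·1189 = 258013 ≡ 1312 (mod 2087)

1312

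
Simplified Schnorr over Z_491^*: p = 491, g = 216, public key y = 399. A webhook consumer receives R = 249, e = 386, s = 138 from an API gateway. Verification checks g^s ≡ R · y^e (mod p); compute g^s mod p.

325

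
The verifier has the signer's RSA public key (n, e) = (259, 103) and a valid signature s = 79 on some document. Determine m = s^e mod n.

s^103 mod 259 = 135

135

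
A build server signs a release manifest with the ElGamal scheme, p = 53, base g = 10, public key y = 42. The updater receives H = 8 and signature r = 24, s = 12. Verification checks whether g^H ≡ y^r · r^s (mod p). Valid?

yes

Left side g^H mod p:
10^2 = 100 ≡ 47
10^4 ≡ 47^2 = 2209 ≡ 36
10^8 ≡ 36^2 = 1296 ≡ 24
Right side y^r · r^s mod p:
42^2 = 1764 ≡ 15
42^4 ≡ 15^2 = 225 ≡ 13
42^8 ≡ 13^2 = 169 ≡ 10
42^16 ≡ 10^2 = 100 ≡ 47
24 = 16 + 8, so 42^24 ≡ 47·10 ≡ 46 (mod 53)
24^2 = 576 ≡ 46
24^4 ≡ 46^2 = 2116 ≡ 49
24^8 ≡ 49^2 = 2401 ≡ 16
12 = 8 + 4, so 24^12 ≡ 16·49 ≡ 42 (mod 53)
46·42 = 1932 ≡ 24 (mod 53)
24 ≡ 24 (mod 53), so the signature is genuine.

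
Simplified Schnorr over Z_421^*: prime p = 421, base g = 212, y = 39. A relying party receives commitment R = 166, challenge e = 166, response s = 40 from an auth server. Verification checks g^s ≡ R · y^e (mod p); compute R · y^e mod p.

309

39^2 = 1521 ≡ 258
39^4 ≡ 258^2 = 66564 ≡ 46
39^8 ≡ 46^2 = 2116 ≡ 11
39^16 ≡ 11^2 = 121
39^32 ≡ 121^2 = 14641 ≡ 327
39^64 ≡ 327^2 = 106929 ≡ 416
39^128 ≡ 416^2 = 173056 ≡ 25
166 = 128 + 32 + 4 + 2, so 39^166 ≡ 25·327·46·258 ≡ 187 (mod 421)
R · y^e ≡ 166·187 = 31042 ≡ 309 (mod 421)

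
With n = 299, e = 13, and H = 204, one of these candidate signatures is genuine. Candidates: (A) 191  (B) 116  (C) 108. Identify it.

A

Candidate A: 191^13 mod 299 = 204
  → matches H = 204
Candidate B: 116^13 mod 299 = 116
Candidate C: 108^13 mod 299 = 95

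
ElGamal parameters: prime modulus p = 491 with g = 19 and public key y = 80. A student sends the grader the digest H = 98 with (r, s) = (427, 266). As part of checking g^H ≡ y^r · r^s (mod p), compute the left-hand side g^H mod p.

Squares mod 491: 19^1≡19, 19^2≡361, 19^4≡206, 19^8≡210, 19^16≡401, 19^32≡244, 19^64≡125
98 = 64 + 32 + 2, so 19^98 ≡ 125·244·361 ≡ 316 (mod 491)

316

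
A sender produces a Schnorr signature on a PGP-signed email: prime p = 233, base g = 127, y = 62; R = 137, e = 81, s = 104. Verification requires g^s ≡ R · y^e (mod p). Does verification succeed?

g^s mod p:
127^104 mod 233 = 117
R · y^e mod p:
62^81 mod 233 = 13
137·13 = 1781 ≡ 150 (mod 233)
117 ≠ 150; the check fails.

fails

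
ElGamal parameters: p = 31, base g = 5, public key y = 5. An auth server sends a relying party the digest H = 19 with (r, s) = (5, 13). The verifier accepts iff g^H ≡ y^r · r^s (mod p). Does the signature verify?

Left side g^H mod p:
5^2 = 25
5^4 ≡ 25^2 = 625 ≡ 5
5^8 ≡ 5^2 = 25
5^16 ≡ 25^2 = 625 ≡ 5
19 = 16 + 2 + 1, so 5^19 ≡ 5·25·5 ≡ 5 (mod 31)
Right side y^r · r^s mod p:
5^2 = 25
5^4 ≡ 25^2 = 625 ≡ 5
5 = 4 + 1, so 5^5 ≡ 5·5 ≡ 25 (mod 31)
5^2 = 25
5^4 ≡ 25^2 = 625 ≡ 5
5^8 ≡ 5^2 = 25
13 = 8 + 4 + 1, so 5^13 ≡ 25·5·5 ≡ 5 (mod 31)
25·5 = 125 ≡ 1 (mod 31)
5 ≠ 1, so verification fails.

does not verify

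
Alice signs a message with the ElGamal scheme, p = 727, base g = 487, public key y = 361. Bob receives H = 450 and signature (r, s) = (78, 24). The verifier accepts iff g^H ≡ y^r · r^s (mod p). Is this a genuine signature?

genuine

Left side g^H mod p:
Squares mod 727: 487^1≡487, 487^2≡167, 487^4≡263, 487^8≡104, 487^16≡638, 487^32≡651, 487^64≡687, 487^128≡146, 487^256≡233
450 = 256 + 128 + 64 + 2, so 487^450 ≡ 233·146·687·167 ≡ 331 (mod 727)
Right side y^r · r^s mod p:
Squares mod 727: 361^1≡361, 361^2≡188, 361^4≡448, 361^8≡52, 361^16≡523, 361^32≡177, 361^64≡68
78 = 64 + 8 + 4 + 2, so 361^78 ≡ 68·52·448·188 ≡ 514 (mod 727)
Squares mod 727: 78^1≡78, 78^2≡268, 78^4≡578, 78^8≡391, 78^16≡211
24 = 16 + 8, so 78^24 ≡ 211·391 ≡ 350 (mod 727)
514·350 = 179900 ≡ 331 (mod 727)
331 ≡ 331 (mod 727), so the signature is genuine.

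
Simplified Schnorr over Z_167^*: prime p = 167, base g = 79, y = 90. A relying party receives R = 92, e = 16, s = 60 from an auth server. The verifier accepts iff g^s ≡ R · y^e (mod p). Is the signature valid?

g^s mod p:
Squares mod 167: 79^1≡79, 79^2≡62, 79^4≡3, 79^8≡9, 79^16≡81, 79^32≡48
60 = 32 + 16 + 8 + 4, so 79^60 ≡ 48·81·9·3 ≡ 100 (mod 167)
R · y^e mod p:
Squares mod 167: 90^1≡90, 90^2≡84, 90^4≡42, 90^8≡94, 90^16≡152
90^16 ≡ 152 (mod 167)
92·152 = 13984 ≡ 123 (mod 167)
100 ≠ 123; the check fails.

invalid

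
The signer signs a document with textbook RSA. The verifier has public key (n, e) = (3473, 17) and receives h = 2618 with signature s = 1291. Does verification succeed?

s^17 mod 3473 = 1534
s^17 mod 3473 = 1534, but h = 2618.

fails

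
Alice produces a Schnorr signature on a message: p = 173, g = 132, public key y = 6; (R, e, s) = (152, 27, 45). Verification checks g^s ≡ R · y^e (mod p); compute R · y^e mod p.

6^2 = 36
6^4 ≡ 36^2 = 1296 ≡ 85
6^8 ≡ 85^2 = 7225 ≡ 132
6^16 ≡ 132^2 = 17424 ≡ 124
27 = 16 + 8 + 2 + 1, so 6^27 ≡ 124·132·36·6 ≡ 60 (mod 173)
R · y^e ≡ 152·60 = 9120 ≡ 124 (mod 173)

124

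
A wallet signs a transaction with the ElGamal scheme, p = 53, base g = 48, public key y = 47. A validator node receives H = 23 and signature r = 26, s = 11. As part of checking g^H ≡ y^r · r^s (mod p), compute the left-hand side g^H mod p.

14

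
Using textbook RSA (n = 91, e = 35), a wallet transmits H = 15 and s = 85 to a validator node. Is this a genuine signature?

Squares mod 91: s^1≡85, s^2≡36, s^4≡22, s^8≡29, s^16≡22, s^32≡29
35 = 32 + 2 + 1, so s^35 ≡ 29·36·85 ≡ 15 (mod 91)
15 = H, so the signature checks out.

genuine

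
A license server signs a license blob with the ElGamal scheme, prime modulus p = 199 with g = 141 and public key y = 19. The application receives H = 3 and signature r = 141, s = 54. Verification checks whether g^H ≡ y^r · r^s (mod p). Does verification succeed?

Left side g^H mod p:
141^2 = 19881 ≡ 180
3 = 2 + 1, so 141^3 ≡ 180·141 ≡ 107 (mod 199)
Right side y^r · r^s mod p:
19^2 = 361 ≡ 162
19^4 ≡ 162^2 = 26244 ≡ 175
19^8 ≡ 175^2 = 30625 ≡ 178
19^16 ≡ 178^2 = 31684 ≡ 43
19^32 ≡ 43^2 = 1849 ≡ 58
19^64 ≡ 58^2 = 3364 ≡ 180
19^128 ≡ 180^2 = 32400 ≡ 162
141 = 128 + 8 + 4 + 1, so 19^141 ≡ 162·178·175·19 ≡ 107 (mod 199)
141^2 = 19881 ≡ 180
141^4 ≡ 180^2 = 32400 ≡ 162
141^8 ≡ 162^2 = 26244 ≡ 175
141^16 ≡ 175^2 = 30625 ≡ 178
141^32 ≡ 178^2 = 31684 ≡ 43
54 = 32 + 16 + 4 + 2, so 141^54 ≡ 43·178·162·180 ≡ 1 (mod 199)
107·1 = 107 ≡ 107 (mod 199)
107 ≡ 107 (mod 199), so the signature is genuine.

passes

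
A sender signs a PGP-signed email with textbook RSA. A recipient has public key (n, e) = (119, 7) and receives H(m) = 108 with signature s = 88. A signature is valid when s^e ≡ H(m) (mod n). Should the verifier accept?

reject

s^2 ≡ 88^2 = 7744 ≡ 9
s^4 ≡ 9^2 = 81
7 = 4 + 2 + 1, so s^7 ≡ 81·9·88 ≡ 11 (mod 119)
The recovered value 11 does not match the digest 108.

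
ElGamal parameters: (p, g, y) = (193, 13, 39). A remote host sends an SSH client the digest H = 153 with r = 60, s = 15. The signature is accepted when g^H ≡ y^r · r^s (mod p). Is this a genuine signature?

Left side g^H mod p:
13^2 = 169
13^4 ≡ 169^2 = 28561 ≡ 190
13^8 ≡ 190^2 = 36100 ≡ 9
13^16 ≡ 9^2 = 81
13^32 ≡ 81^2 = 6561 ≡ 192
13^64 ≡ 192^2 = 36864 ≡ 1
13^128 ≡ 1^2 = 1
153 = 128 + 16 + 8 + 1, so 13^153 ≡ 1·81·9·13 ≡ 20 (mod 193)
Right side y^r · r^s mod p:
39^2 = 1521 ≡ 170
39^4 ≡ 170^2 = 28900 ≡ 143
39^8 ≡ 143^2 = 20449 ≡ 184
39^16 ≡ 184^2 = 33856 ≡ 81
39^32 ≡ 81^2 = 6561 ≡ 192
60 = 32 + 16 + 8 + 4, so 39^60 ≡ 192·81·184·143 ≡ 27 (mod 193)
60^2 = 3600 ≡ 126
60^4 ≡ 126^2 = 15876 ≡ 50
60^8 ≡ 50^2 = 2500 ≡ 184
15 = 8 + 4 + 2 + 1, so 60^15 ≡ 184·50·126·60 ≡ 11 (mod 193)
27·11 = 297 ≡ 104 (mod 193)
20 ≠ 104, so verification fails.

forged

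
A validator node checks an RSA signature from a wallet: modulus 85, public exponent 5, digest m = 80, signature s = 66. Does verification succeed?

fails

s^2 ≡ 66^2 = 4356 ≡ 21
s^4 ≡ 21^2 = 441 ≡ 16
5 = 4 + 1, so s^5 ≡ 16·66 ≡ 36 (mod 85)
The recovered value 36 does not match the digest 80.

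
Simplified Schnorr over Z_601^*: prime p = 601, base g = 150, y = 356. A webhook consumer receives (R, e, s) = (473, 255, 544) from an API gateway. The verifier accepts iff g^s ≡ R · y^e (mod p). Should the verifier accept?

accept

g^s mod p:
150^544 mod 601 = 490
R · y^e mod p:
356^255 mod 601 = 569
473·569 = 269137 ≡ 490 (mod 601)
490 ≡ 490 (mod 601); signature holds.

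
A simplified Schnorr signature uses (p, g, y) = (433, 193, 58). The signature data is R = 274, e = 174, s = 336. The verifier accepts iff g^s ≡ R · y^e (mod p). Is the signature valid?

valid

g^s mod p:
193^2 = 37249 ≡ 11
193^4 ≡ 11^2 = 121
193^8 ≡ 121^2 = 14641 ≡ 352
193^16 ≡ 352^2 = 123904 ≡ 66
193^32 ≡ 66^2 = 4356 ≡ 26
193^64 ≡ 26^2 = 676 ≡ 243
193^128 ≡ 243^2 = 59049 ≡ 161
193^256 ≡ 161^2 = 25921 ≡ 374
336 = 256 + 64 + 16, so 193^336 ≡ 374·243·66 ≡ 296 (mod 433)
R · y^e mod p:
58^2 = 3364 ≡ 333
58^4 ≡ 333^2 = 110889 ≡ 41
58^8 ≡ 41^2 = 1681 ≡ 382
58^16 ≡ 382^2 = 145924 ≡ 3
58^32 ≡ 3^2 = 9
58^64 ≡ 9^2 = 81
58^128 ≡ 81^2 = 6561 ≡ 66
174 = 128 + 32 + 8 + 4 + 2, so 58^174 ≡ 66·9·382·41·333 ≡ 216 (mod 433)
274·216 = 59184 ≡ 296 (mod 433)
296 ≡ 296 (mod 433); signature holds.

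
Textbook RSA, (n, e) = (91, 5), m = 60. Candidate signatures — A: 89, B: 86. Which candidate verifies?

Candidate A: 89^2 = 7921 ≡ 4; 89^4 ≡ 4^2 = 16; 5 = 4 + 1, so 89^5 ≡ 16·89 ≡ 59 (mod 91)
Candidate B: 86^2 = 7396 ≡ 25; 86^4 ≡ 25^2 = 625 ≡ 79; 5 = 4 + 1, so 86^5 ≡ 79·86 ≡ 60 (mod 91)
  → matches m = 60

B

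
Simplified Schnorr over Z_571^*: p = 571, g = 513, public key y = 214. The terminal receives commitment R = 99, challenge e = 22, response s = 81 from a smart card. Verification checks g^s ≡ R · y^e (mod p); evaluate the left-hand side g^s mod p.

563

513^2 = 263169 ≡ 509
513^4 ≡ 509^2 = 259081 ≡ 418
513^8 ≡ 418^2 = 174724 ≡ 569
513^16 ≡ 569^2 = 323761 ≡ 4
513^32 ≡ 4^2 = 16
513^64 ≡ 16^2 = 256
81 = 64 + 16 + 1, so 513^81 ≡ 256·4·513 ≡ 563 (mod 571)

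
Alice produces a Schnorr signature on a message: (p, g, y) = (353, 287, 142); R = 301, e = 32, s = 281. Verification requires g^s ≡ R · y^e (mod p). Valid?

g^s mod p:
287^281 mod 353 = 102
R · y^e mod p:
142^32 mod 353 = 256
301·256 = 77056 ≡ 102 (mod 353)
102 ≡ 102 (mod 353); signature holds.

yes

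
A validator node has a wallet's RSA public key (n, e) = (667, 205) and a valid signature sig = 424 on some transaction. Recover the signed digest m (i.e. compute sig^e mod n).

520

Squares mod 667: sig^1≡424, sig^2≡353, sig^4≡547, sig^8≡393, sig^16≡372, sig^32≡315, sig^64≡509, sig^128≡285
205 = 128 + 64 + 8 + 4 + 1, so sig^205 ≡ 285·509·393·547·424 ≡ 520 (mod 667)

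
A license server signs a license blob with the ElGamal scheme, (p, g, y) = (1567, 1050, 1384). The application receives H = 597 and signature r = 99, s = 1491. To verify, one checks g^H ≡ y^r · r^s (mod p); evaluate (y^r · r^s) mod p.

542

1384^2 = 1915456 ≡ 582
1384^4 ≡ 582^2 = 338724 ≡ 252
1384^8 ≡ 252^2 = 63504 ≡ 824
1384^16 ≡ 824^2 = 678976 ≡ 465
1384^32 ≡ 465^2 = 216225 ≡ 1546
1384^64 ≡ 1546^2 = 2390116 ≡ 441
99 = 64 + 32 + 2 + 1, so 1384^99 ≡ 441·1546·582·1384 ≡ 782 (mod 1567)
99^2 = 9801 ≡ 399
99^4 ≡ 399^2 = 159201 ≡ 934
99^8 ≡ 934^2 = 872356 ≡ 1104
99^16 ≡ 1104^2 = 1218816 ≡ 1257
99^32 ≡ 1257^2 = 1580049 ≡ 513
99^64 ≡ 513^2 = 263169 ≡ 1480
99^128 ≡ 1480^2 = 2190400 ≡ 1301
99^256 ≡ 1301^2 = 1692601 ≡ 241
99^512 ≡ 241^2 = 58081 ≡ 102
99^1024 ≡ 102^2 = 10404 ≡ 1002
1491 = 1024 + 256 + 128 + 64 + 16 + 2 + 1, so 99^1491 ≡ 1002·241·1301·1480·1257·399·99 ≡ 161 (mod 1567)
y^r · r^s ≡ 782·161 = 125902 ≡ 542 (mod 1567)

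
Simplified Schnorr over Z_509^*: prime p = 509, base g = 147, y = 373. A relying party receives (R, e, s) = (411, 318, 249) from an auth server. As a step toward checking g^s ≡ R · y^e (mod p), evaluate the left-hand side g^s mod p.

27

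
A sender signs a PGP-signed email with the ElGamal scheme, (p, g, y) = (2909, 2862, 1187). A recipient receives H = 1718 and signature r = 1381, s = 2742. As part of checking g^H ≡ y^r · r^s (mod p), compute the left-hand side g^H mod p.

2862^2 = 8191044 ≡ 2209
2862^4 ≡ 2209^2 = 4879681 ≡ 1288
2862^8 ≡ 1288^2 = 1658944 ≡ 814
2862^16 ≡ 814^2 = 662596 ≡ 2253
2862^32 ≡ 2253^2 = 5076009 ≡ 2713
2862^64 ≡ 2713^2 = 7360369 ≡ 599
2862^128 ≡ 599^2 = 358801 ≡ 994
2862^256 ≡ 994^2 = 988036 ≡ 1885
2862^512 ≡ 1885^2 = 3553225 ≡ 1336
2862^1024 ≡ 1336^2 = 1784896 ≡ 1679
1718 = 1024 + 512 + 128 + 32 + 16 + 4 + 2, so 2862^1718 ≡ 1679·1336·994·2713·2253·1288·2209 ≡ 1347 (mod 2909)

1347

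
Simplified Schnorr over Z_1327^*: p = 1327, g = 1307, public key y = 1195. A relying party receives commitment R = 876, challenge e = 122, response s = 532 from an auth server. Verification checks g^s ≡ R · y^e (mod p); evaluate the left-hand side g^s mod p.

1307^2 = 1708249 ≡ 400
1307^4 ≡ 400^2 = 160000 ≡ 760
1307^8 ≡ 760^2 = 577600 ≡ 355
1307^16 ≡ 355^2 = 126025 ≡ 1287
1307^32 ≡ 1287^2 = 1656369 ≡ 273
1307^64 ≡ 273^2 = 74529 ≡ 217
1307^128 ≡ 217^2 = 47089 ≡ 644
1307^256 ≡ 644^2 = 414736 ≡ 712
1307^512 ≡ 712^2 = 506944 ≡ 30
532 = 512 + 16 + 4, so 1307^532 ≡ 30·1287·760 ≡ 976 (mod 1327)

976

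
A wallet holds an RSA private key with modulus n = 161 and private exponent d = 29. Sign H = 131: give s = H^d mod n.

87

H^2 ≡ 131^2 = 17161 ≡ 95
H^4 ≡ 95^2 = 9025 ≡ 9
H^8 ≡ 9^2 = 81
H^16 ≡ 81^2 = 6561 ≡ 121
29 = 16 + 8 + 4 + 1, so H^29 ≡ 121·81·9·131 ≡ 87 (mod 161)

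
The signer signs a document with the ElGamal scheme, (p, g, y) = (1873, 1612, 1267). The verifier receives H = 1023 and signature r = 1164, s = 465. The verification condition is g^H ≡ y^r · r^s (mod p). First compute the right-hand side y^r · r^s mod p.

732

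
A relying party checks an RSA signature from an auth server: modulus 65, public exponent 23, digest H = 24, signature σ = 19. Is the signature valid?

Squares mod 65: σ^1≡19, σ^2≡36, σ^4≡61, σ^8≡16, σ^16≡61
23 = 16 + 4 + 2 + 1, so σ^23 ≡ 61·61·36·19 ≡ 24 (mod 65)
Since 24 equals the digest 24, verification succeeds.

valid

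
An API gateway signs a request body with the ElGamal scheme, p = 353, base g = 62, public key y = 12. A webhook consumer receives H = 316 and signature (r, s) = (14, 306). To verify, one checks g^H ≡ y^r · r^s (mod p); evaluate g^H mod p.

62^2 = 3844 ≡ 314
62^4 ≡ 314^2 = 98596 ≡ 109
62^8 ≡ 109^2 = 11881 ≡ 232
62^16 ≡ 232^2 = 53824 ≡ 168
62^32 ≡ 168^2 = 28224 ≡ 337
62^64 ≡ 337^2 = 113569 ≡ 256
62^128 ≡ 256^2 = 65536 ≡ 231
62^256 ≡ 231^2 = 53361 ≡ 58
316 = 256 + 32 + 16 + 8 + 4, so 62^316 ≡ 58·337·168·232·109 ≡ 269 (mod 353)

269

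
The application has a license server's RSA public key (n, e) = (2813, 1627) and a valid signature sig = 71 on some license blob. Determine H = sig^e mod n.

80

sig^2 ≡ 71^2 = 5041 ≡ 2228
sig^4 ≡ 2228^2 = 4963984 ≡ 1852
sig^8 ≡ 1852^2 = 3429904 ≡ 857
sig^16 ≡ 857^2 = 734449 ≡ 256
sig^32 ≡ 256^2 = 65536 ≡ 837
sig^64 ≡ 837^2 = 700569 ≡ 132
sig^128 ≡ 132^2 = 17424 ≡ 546
sig^256 ≡ 546^2 = 298116 ≡ 2751
sig^512 ≡ 2751^2 = 7568001 ≡ 1031
sig^1024 ≡ 1031^2 = 1062961 ≡ 2460
1627 = 1024 + 512 + 64 + 16 + 8 + 2 + 1, so sig^1627 ≡ 2460·1031·132·256·857·2228·71 ≡ 80 (mod 2813)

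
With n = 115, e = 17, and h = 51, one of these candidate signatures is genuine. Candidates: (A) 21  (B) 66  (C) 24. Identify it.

A

Candidate A: Squares mod 115: 21^1≡21, 21^2≡96, 21^4≡16, 21^8≡26, 21^16≡101; 17 = 16 + 1, so 21^17 ≡ 101·21 ≡ 51 (mod 115)
  → matches h = 51
Candidate B: Squares mod 115: 66^1≡66, 66^2≡101, 66^4≡81, 66^8≡6, 66^16≡36; 17 = 16 + 1, so 66^17 ≡ 36·66 ≡ 76 (mod 115)
Candidate C: Squares mod 115: 24^1≡24, 24^2≡1, 24^4≡1, 24^8≡1, 24^16≡1; 17 = 16 + 1, so 24^17 ≡ 1·24 ≡ 24 (mod 115)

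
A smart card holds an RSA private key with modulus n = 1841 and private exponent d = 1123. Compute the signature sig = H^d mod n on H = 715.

H^1123 mod 1841 = 330

330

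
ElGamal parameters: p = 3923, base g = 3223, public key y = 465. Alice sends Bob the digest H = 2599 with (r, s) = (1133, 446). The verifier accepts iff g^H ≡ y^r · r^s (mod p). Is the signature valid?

invalid

Left side g^H mod p:
3223^2 = 10387729 ≡ 3548
3223^4 ≡ 3548^2 = 12588304 ≡ 3320
3223^8 ≡ 3320^2 = 11022400 ≡ 2693
3223^16 ≡ 2693^2 = 7252249 ≡ 2545
3223^32 ≡ 2545^2 = 6477025 ≡ 152
3223^64 ≡ 152^2 = 23104 ≡ 3489
3223^128 ≡ 3489^2 = 12173121 ≡ 52
3223^256 ≡ 52^2 = 2704
3223^512 ≡ 2704^2 = 7311616 ≡ 3067
3223^1024 ≡ 3067^2 = 9406489 ≡ 3058
3223^2048 ≡ 3058^2 = 9351364 ≡ 2855
2599 = 2048 + 512 + 32 + 4 + 2 + 1, so 3223^2599 ≡ 2855·3067·152·3320·3548·3223 ≡ 3480 (mod 3923)
Right side y^r · r^s mod p:
465^2 = 216225 ≡ 460
465^4 ≡ 460^2 = 211600 ≡ 3681
465^8 ≡ 3681^2 = 13549761 ≡ 3642
465^16 ≡ 3642^2 = 13264164 ≡ 501
465^32 ≡ 501^2 = 251001 ≡ 3852
465^64 ≡ 3852^2 = 14837904 ≡ 1118
465^128 ≡ 1118^2 = 1249924 ≡ 2410
465^256 ≡ 2410^2 = 5808100 ≡ 2060
465^512 ≡ 2060^2 = 4243600 ≡ 2837
465^1024 ≡ 2837^2 = 8048569 ≡ 2496
1133 = 1024 + 64 + 32 + 8 + 4 + 1, so 465^1133 ≡ 2496·1118·3852·3642·3681·465 ≡ 191 (mod 3923)
1133^2 = 1283689 ≡ 868
1133^4 ≡ 868^2 = 753424 ≡ 208
1133^8 ≡ 208^2 = 43264 ≡ 111
1133^16 ≡ 111^2 = 12321 ≡ 552
1133^32 ≡ 552^2 = 304704 ≡ 2633
1133^64 ≡ 2633^2 = 6932689 ≡ 748
1133^128 ≡ 748^2 = 559504 ≡ 2438
1133^256 ≡ 2438^2 = 5943844 ≡ 499
446 = 256 + 128 + 32 + 16 + 8 + 4 + 2, so 1133^446 ≡ 499·2438·2633·552·111·208·868 ≡ 770 (mod 3923)
191·770 = 147070 ≡ 1919 (mod 3923)
3480 ≠ 1919, so verification fails.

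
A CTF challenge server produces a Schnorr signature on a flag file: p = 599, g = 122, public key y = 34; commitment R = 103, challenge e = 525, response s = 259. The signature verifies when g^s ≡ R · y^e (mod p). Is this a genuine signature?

g^s mod p:
Squares mod 599: 122^1≡122, 122^2≡508, 122^4≡494, 122^8≡243, 122^16≡347, 122^32≡10, 122^64≡100, 122^128≡416, 122^256≡544
259 = 256 + 2 + 1, so 122^259 ≡ 544·508·122 ≡ 229 (mod 599)
R · y^e mod p:
Squares mod 599: 34^1≡34, 34^2≡557, 34^4≡566, 34^8≡490, 34^16≡500, 34^32≡217, 34^64≡367, 34^128≡513, 34^256≡208, 34^512≡136
525 = 512 + 8 + 4 + 1, so 34^525 ≡ 136·490·566·34 ≡ 95 (mod 599)
103·95 = 9785 ≡ 201 (mod 599)
229 ≠ 201; the check fails.

forged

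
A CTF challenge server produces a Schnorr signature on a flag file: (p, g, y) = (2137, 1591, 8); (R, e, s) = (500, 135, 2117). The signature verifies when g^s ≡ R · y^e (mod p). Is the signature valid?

invalid

g^s mod p:
1591^2117 mod 2137 = 205
R · y^e mod p:
8^135 mod 2137 = 478
500·478 = 239000 ≡ 1793 (mod 2137)
205 ≠ 1793; the check fails.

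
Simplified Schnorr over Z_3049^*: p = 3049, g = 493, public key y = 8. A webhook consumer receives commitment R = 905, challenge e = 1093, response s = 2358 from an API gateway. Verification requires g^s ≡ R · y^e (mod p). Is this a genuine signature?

g^s mod p:
493^2358 mod 3049 = 1084
R · y^e mod p:
8^1093 mod 3049 = 331
905·331 = 299555 ≡ 753 (mod 3049)
1084 ≠ 753; the check fails.

forged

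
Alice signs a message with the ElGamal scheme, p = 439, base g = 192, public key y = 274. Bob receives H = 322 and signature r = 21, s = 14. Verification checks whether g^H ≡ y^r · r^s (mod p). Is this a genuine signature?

genuine

Left side g^H mod p:
192^2 = 36864 ≡ 427
192^4 ≡ 427^2 = 182329 ≡ 144
192^8 ≡ 144^2 = 20736 ≡ 103
192^16 ≡ 103^2 = 10609 ≡ 73
192^32 ≡ 73^2 = 5329 ≡ 61
192^64 ≡ 61^2 = 3721 ≡ 209
192^128 ≡ 209^2 = 43681 ≡ 220
192^256 ≡ 220^2 = 48400 ≡ 110
322 = 256 + 64 + 2, so 192^322 ≡ 110·209·427 ≡ 251 (mod 439)
Right side y^r · r^s mod p:
274^2 = 75076 ≡ 7
274^4 ≡ 7^2 = 49
274^8 ≡ 49^2 = 2401 ≡ 206
274^16 ≡ 206^2 = 42436 ≡ 292
21 = 16 + 4 + 1, so 274^21 ≡ 292·49·274 ≡ 122 (mod 439)
21^2 = 441 ≡ 2
21^4 ≡ 2^2 = 4
21^8 ≡ 4^2 = 16
14 = 8 + 4 + 2, so 21^14 ≡ 16·4·2 ≡ 128 (mod 439)
122·128 = 15616 ≡ 251 (mod 439)
251 ≡ 251 (mod 439), so the signature is genuine.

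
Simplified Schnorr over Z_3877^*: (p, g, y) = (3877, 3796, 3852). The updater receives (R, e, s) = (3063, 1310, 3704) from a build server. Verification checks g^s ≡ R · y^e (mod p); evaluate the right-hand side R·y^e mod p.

787

Squares mod 3877: 3852^1≡3852, 3852^2≡625, 3852^4≡2925, 3852^8≡2963, 3852^16≡1841, 3852^32≡783, 3852^64≡523, 3852^128≡2139, 3852^256≡461, 3852^512≡3163, 3852^1024≡1909
1310 = 1024 + 256 + 16 + 8 + 4 + 2, so 3852^1310 ≡ 1909·461·1841·2963·2925·625 ≡ 3033 (mod 3877)
R · y^e ≡ 3063·3033 = 9290079 ≡ 787 (mod 3877)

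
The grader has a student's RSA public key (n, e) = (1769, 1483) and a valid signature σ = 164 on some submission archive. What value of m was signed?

σ^1483 mod 1769 = 1476

1476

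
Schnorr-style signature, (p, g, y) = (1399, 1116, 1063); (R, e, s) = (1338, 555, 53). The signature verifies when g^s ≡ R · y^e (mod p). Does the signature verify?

does not verify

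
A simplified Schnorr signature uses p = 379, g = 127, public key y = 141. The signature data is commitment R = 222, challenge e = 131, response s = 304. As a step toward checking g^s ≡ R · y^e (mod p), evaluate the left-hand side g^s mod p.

127^2 = 16129 ≡ 211
127^4 ≡ 211^2 = 44521 ≡ 178
127^8 ≡ 178^2 = 31684 ≡ 227
127^16 ≡ 227^2 = 51529 ≡ 364
127^32 ≡ 364^2 = 132496 ≡ 225
127^64 ≡ 225^2 = 50625 ≡ 218
127^128 ≡ 218^2 = 47524 ≡ 149
127^256 ≡ 149^2 = 22201 ≡ 219
304 = 256 + 32 + 16, so 127^304 ≡ 219·225·364 ≡ 304 (mod 379)

304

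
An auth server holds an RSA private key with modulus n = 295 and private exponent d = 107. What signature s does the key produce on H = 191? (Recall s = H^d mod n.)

Squares mod 295: H^1≡191, H^2≡196, H^4≡66, H^8≡226, H^16≡41, H^32≡206, H^64≡251
107 = 64 + 32 + 8 + 2 + 1, so H^107 ≡ 251·206·226·196·191 ≡ 126 (mod 295)

126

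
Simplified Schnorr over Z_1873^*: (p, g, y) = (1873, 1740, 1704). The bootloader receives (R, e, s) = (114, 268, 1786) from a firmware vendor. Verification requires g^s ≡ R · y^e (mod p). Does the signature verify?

verifies

g^s mod p:
1740^2 = 3027600 ≡ 832
1740^4 ≡ 832^2 = 692224 ≡ 1087
1740^8 ≡ 1087^2 = 1181569 ≡ 1579
1740^16 ≡ 1579^2 = 2493241 ≡ 278
1740^32 ≡ 278^2 = 77284 ≡ 491
1740^64 ≡ 491^2 = 241081 ≡ 1337
1740^128 ≡ 1337^2 = 1787569 ≡ 727
1740^256 ≡ 727^2 = 528529 ≡ 343
1740^512 ≡ 343^2 = 117649 ≡ 1523
1740^1024 ≡ 1523^2 = 2319529 ≡ 755
1786 = 1024 + 512 + 128 + 64 + 32 + 16 + 8 + 2, so 1740^1786 ≡ 755·1523·727·1337·491·278·1579·832 ≡ 1306 (mod 1873)
R · y^e mod p:
1704^2 = 2903616 ≡ 466
1704^4 ≡ 466^2 = 217156 ≡ 1761
1704^8 ≡ 1761^2 = 3101121 ≡ 1306
1704^16 ≡ 1306^2 = 1705636 ≡ 1206
1704^32 ≡ 1206^2 = 1454436 ≡ 988
1704^64 ≡ 988^2 = 976144 ≡ 311
1704^128 ≡ 311^2 = 96721 ≡ 1198
1704^256 ≡ 1198^2 = 1435204 ≡ 486
268 = 256 + 8 + 4, so 1704^268 ≡ 486·1306·1761 ≡ 1523 (mod 1873)
114·1523 = 173622 ≡ 1306 (mod 1873)
1306 ≡ 1306 (mod 1873); signature holds.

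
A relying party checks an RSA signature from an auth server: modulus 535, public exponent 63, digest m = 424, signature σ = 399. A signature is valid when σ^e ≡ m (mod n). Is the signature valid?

Squares mod 535: σ^1≡399, σ^2≡306, σ^4≡11, σ^8≡121, σ^16≡196, σ^32≡431
63 = 32 + 16 + 8 + 4 + 2 + 1, so σ^63 ≡ 431·196·121·11·306·399 ≡ 424 (mod 535)
σ^63 mod 535 = 424 matches m.

valid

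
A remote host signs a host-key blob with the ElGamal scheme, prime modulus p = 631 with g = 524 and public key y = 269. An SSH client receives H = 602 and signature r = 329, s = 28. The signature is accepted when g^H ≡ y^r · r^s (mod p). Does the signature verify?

verifies

Left side g^H mod p:
524^602 mod 631 = 32
Right side y^r · r^s mod p:
269^329 mod 631 = 1
329^28 mod 631 = 32
1·32 = 32 ≡ 32 (mod 631)
32 ≡ 32 (mod 631), so the signature is genuine.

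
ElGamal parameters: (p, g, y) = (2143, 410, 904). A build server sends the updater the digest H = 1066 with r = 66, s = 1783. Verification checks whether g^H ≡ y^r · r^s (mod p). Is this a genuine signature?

forged

Left side g^H mod p:
Squares mod 2143: 410^1≡410, 410^2≡946, 410^4≡1285, 410^8≡1115, 410^16≡285, 410^32≡1934, 410^64≡821, 410^128≡1139, 410^256≡806, 410^512≡307, 410^1024≡2100
1066 = 1024 + 32 + 8 + 2, so 410^1066 ≡ 2100·1934·1115·946 ≡ 98 (mod 2143)
Right side y^r · r^s mod p:
Squares mod 2143: 904^1≡904, 904^2≡733, 904^4≡1539, 904^8≡506, 904^16≡1019, 904^32≡1149, 904^64≡113
66 = 64 + 2, so 904^66 ≡ 113·733 ≡ 1395 (mod 2143)
Squares mod 2143: 66^1≡66, 66^2≡70, 66^4≡614, 66^8≡1971, 66^16≡1725, 66^32≡1141, 66^64≡1080, 66^128≡608, 66^256≡1068, 66^512≡548, 66^1024≡284
1783 = 1024 + 512 + 128 + 64 + 32 + 16 + 4 + 2 + 1, so 66^1783 ≡ 284·548·608·1080·1141·1725·614·70·66 ≡ 1750 (mod 2143)
1395·1750 = 2441250 ≡ 373 (mod 2143)
98 ≠ 373, so verification fails.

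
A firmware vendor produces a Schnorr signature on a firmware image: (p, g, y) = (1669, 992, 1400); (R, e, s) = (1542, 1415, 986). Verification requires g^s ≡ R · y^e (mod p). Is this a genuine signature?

g^s mod p:
Squares mod 1669: 992^1≡992, 992^2≡1023, 992^4≡66, 992^8≡1018, 992^16≡1544, 992^32≡604, 992^64≡974, 992^128≡684, 992^256≡536, 992^512≡228
986 = 512 + 256 + 128 + 64 + 16 + 8 + 2, so 992^986 ≡ 228·536·684·974·1544·1018·1023 ≡ 1019 (mod 1669)
R · y^e mod p:
Squares mod 1669: 1400^1≡1400, 1400^2≡594, 1400^4≡677, 1400^8≡1023, 1400^16≡66, 1400^32≡1018, 1400^64≡1544, 1400^128≡604, 1400^256≡974, 1400^512≡684, 1400^1024≡536
1415 = 1024 + 256 + 128 + 4 + 2 + 1, so 1400^1415 ≡ 536·974·604·677·594·1400 ≡ 1385 (mod 1669)
1542·1385 = 2135670 ≡ 1019 (mod 1669)
1019 ≡ 1019 (mod 1669); signature holds.

genuine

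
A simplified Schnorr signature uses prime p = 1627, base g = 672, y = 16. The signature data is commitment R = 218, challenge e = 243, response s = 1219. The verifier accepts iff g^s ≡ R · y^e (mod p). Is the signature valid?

g^s mod p:
672^2 = 451584 ≡ 905
672^4 ≡ 905^2 = 819025 ≡ 644
672^8 ≡ 644^2 = 414736 ≡ 1478
672^16 ≡ 1478^2 = 2184484 ≡ 1050
672^32 ≡ 1050^2 = 1102500 ≡ 1021
672^64 ≡ 1021^2 = 1042441 ≡ 1161
672^128 ≡ 1161^2 = 1347921 ≡ 765
672^256 ≡ 765^2 = 585225 ≡ 1132
672^512 ≡ 1132^2 = 1281424 ≡ 975
672^1024 ≡ 975^2 = 950625 ≡ 457
1219 = 1024 + 128 + 64 + 2 + 1, so 672^1219 ≡ 457·765·1161·905·672 ≡ 374 (mod 1627)
R · y^e mod p:
16^2 = 256
16^4 ≡ 256^2 = 65536 ≡ 456
16^8 ≡ 456^2 = 207936 ≡ 1307
16^16 ≡ 1307^2 = 1708249 ≡ 1526
16^32 ≡ 1526^2 = 2328676 ≡ 439
16^64 ≡ 439^2 = 192721 ≡ 735
16^128 ≡ 735^2 = 540225 ≡ 61
243 = 128 + 64 + 32 + 16 + 2 + 1, so 16^243 ≡ 61·735·439·1526·256·16 ≡ 279 (mod 1627)
218·279 = 60822 ≡ 623 (mod 1627)
374 ≠ 623; the check fails.

invalid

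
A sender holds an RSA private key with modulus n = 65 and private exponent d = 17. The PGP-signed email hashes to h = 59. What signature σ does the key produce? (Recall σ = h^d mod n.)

24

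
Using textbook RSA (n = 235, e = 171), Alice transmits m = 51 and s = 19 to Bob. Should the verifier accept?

reject

Squares mod 235: s^1≡19, s^2≡126, s^4≡131, s^8≡6, s^16≡36, s^32≡121, s^64≡71, s^128≡106
171 = 128 + 32 + 8 + 2 + 1, so s^171 ≡ 106·121·6·126·19 ≡ 184 (mod 235)
s^171 mod 235 = 184, but m = 51.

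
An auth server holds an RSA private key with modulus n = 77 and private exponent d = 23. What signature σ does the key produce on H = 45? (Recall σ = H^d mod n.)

12

H^2 ≡ 45^2 = 2025 ≡ 23
H^4 ≡ 23^2 = 529 ≡ 67
H^8 ≡ 67^2 = 4489 ≡ 23
H^16 ≡ 23^2 = 529 ≡ 67
23 = 16 + 4 + 2 + 1, so H^23 ≡ 67·67·23·45 ≡ 12 (mod 77)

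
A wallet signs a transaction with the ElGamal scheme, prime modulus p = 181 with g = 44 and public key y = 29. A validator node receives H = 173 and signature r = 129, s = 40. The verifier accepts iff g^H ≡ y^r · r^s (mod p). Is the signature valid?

Left side g^H mod p:
44^2 = 1936 ≡ 126
44^4 ≡ 126^2 = 15876 ≡ 129
44^8 ≡ 129^2 = 16641 ≡ 170
44^16 ≡ 170^2 = 28900 ≡ 121
44^32 ≡ 121^2 = 14641 ≡ 161
44^64 ≡ 161^2 = 25921 ≡ 38
44^128 ≡ 38^2 = 1444 ≡ 177
173 = 128 + 32 + 8 + 4 + 1, so 44^173 ≡ 177·161·170·129·44 ≡ 177 (mod 181)
Right side y^r · r^s mod p:
29^2 = 841 ≡ 117
29^4 ≡ 117^2 = 13689 ≡ 114
29^8 ≡ 114^2 = 12996 ≡ 145
29^16 ≡ 145^2 = 21025 ≡ 29
29^32 ≡ 29^2 = 841 ≡ 117
29^64 ≡ 117^2 = 13689 ≡ 114
29^128 ≡ 114^2 = 12996 ≡ 145
129 = 128 + 1, so 29^129 ≡ 145·29 ≡ 42 (mod 181)
129^2 = 16641 ≡ 170
129^4 ≡ 170^2 = 28900 ≡ 121
129^8 ≡ 121^2 = 14641 ≡ 161
129^16 ≡ 161^2 = 25921 ≡ 38
129^32 ≡ 38^2 = 1444 ≡ 177
40 = 32 + 8, so 129^40 ≡ 177·161 ≡ 80 (mod 181)
42·80 = 3360 ≡ 102 (mod 181)
177 ≠ 102, so verification fails.

invalid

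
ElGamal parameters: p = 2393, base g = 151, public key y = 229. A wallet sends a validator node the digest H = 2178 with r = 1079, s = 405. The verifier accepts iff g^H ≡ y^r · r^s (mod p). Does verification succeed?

passes

Left side g^H mod p:
151^2178 mod 2393 = 1269
Right side y^r · r^s mod p:
229^1079 mod 2393 = 1029
1079^405 mod 2393 = 71
1029·71 = 73059 ≡ 1269 (mod 2393)
1269 ≡ 1269 (mod 2393), so the signature is genuine.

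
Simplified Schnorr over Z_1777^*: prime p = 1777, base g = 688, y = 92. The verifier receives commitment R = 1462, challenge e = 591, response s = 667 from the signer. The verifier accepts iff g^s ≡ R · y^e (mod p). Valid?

yes

g^s mod p:
688^667 mod 1777 = 1677
R · y^e mod p:
92^591 mod 1777 = 367
1462·367 = 536554 ≡ 1677 (mod 1777)
1677 ≡ 1677 (mod 1777); signature holds.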